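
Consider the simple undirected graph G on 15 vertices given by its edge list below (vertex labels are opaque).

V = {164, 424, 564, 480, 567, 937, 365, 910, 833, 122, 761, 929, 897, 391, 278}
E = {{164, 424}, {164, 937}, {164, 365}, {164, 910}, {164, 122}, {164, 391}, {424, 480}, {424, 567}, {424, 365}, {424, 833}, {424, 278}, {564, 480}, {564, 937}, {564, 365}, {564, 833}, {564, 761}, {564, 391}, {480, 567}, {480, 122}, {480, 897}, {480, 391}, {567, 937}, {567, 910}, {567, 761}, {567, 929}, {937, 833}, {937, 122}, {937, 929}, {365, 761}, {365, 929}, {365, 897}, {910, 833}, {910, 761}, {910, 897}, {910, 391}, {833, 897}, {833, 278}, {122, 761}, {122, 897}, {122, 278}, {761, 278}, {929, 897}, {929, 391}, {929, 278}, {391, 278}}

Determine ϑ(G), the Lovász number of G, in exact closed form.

5

Vertex 365 has 6 neighbors: 164, 424, 564, 761, 929, 897.
Vertex 833 has 6 neighbors: 424, 564, 937, 910, 897, 278.
N(480) = {424, 564, 567, 122, 897, 391}, |N(480)| = 6.
Vertex 897 has 6 neighbors: 480, 365, 910, 833, 122, 929.
deg(v) = 6 for all v (|V|=15); Kneser K(6,2) on C(6,2)=15 vertices.
spec(A) ≈ [6.0, 1.0, -3.0] (distinct, 3 d.p.).
Lovász: ϑ = −15(-3)/(6+-1*(-3)) = 5.
Numerically 5.000000.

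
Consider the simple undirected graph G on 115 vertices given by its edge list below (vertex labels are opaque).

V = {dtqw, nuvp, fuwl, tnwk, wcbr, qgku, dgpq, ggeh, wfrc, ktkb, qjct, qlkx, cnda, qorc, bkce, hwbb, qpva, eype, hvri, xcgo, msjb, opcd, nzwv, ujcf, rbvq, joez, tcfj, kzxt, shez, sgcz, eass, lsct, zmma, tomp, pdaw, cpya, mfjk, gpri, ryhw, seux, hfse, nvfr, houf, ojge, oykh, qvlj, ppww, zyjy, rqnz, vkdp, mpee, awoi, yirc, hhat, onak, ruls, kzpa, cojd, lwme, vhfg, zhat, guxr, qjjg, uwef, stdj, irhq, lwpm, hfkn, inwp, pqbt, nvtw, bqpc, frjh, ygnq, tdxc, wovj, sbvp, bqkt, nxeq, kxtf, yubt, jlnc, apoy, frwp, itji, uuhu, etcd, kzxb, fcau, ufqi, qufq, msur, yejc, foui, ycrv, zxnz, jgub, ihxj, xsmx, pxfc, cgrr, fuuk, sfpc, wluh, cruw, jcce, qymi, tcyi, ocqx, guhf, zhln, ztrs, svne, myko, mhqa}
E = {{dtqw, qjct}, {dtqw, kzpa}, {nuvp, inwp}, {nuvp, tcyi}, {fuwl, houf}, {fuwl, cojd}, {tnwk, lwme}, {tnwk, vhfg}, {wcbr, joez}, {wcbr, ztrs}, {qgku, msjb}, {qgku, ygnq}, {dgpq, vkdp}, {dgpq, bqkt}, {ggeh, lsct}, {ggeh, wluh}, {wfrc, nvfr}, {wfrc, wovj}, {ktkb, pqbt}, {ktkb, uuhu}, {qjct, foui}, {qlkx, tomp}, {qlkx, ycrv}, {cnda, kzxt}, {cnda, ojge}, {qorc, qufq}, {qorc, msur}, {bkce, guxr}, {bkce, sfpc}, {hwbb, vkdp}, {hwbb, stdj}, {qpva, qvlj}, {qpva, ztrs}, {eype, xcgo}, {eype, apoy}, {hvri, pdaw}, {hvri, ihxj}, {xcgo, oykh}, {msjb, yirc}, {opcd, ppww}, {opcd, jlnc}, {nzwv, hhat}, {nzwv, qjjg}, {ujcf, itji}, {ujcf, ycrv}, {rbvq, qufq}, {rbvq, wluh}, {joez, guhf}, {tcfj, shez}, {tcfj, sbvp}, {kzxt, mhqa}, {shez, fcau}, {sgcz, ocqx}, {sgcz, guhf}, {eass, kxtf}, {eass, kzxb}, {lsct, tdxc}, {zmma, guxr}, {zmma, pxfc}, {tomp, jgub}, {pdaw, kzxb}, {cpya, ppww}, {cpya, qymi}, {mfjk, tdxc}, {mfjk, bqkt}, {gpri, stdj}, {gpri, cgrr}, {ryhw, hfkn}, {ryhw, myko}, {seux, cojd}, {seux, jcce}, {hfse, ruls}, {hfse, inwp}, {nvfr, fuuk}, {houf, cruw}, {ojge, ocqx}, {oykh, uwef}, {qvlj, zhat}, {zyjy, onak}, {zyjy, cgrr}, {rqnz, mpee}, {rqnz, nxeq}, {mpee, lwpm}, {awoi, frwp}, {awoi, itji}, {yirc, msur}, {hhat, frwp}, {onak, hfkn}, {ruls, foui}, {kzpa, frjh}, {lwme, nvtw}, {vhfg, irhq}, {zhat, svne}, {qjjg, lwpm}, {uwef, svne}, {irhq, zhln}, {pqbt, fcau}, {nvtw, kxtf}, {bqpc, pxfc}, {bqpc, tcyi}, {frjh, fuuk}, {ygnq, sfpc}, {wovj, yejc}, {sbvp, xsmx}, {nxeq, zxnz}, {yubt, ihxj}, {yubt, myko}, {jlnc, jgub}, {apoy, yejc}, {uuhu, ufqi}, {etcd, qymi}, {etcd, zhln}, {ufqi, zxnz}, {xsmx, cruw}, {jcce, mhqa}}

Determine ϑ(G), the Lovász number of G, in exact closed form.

N(nuvp) = {inwp, tcyi}, |N(nuvp)| = 2.
deg(gpri) = 2; N(gpri) = {stdj, cgrr}.
deg(mpee) = 2; N(mpee) = {rqnz, lwpm}.
deg(seux) = 2; N(seux) = {cojd, jcce}.
2-regular, N=115; a single 115-cycle (edge-transitive).
The 58 distinct eigenvalues: [2.0, 1.997, 1.988, 1.973, 1.952, 1.926, 1.893, 1.856, 1.812, 1.763, 1.709, 1.65, 1.585, 1.516, 1.443, 1.365, 1.283, 1.198, 1.108, 1.016, 0.92, 0.822, 0.721, 0.618, 0.513, 0.407, 0.299, 0.191, 0.082, -0.027, -0.136, -0.245, -0.353, -0.46, -0.566, -0.67, -0.772, -0.871, -0.968, -1.062, -1.153, -1.241, -1.325, -1.405, -1.48, -1.551, -1.618, -1.68, -1.737, -1.788, -1.834, -1.875, -1.91, -1.94, -1.964, -1.981, -1.993, -1.999].
λ_max=2, λ_min=-2*cos(pi/115); ϑ = −115·λ_min/(λ_max−λ_min) = 115*cos(pi/115)/(cos(pi/115) + 1).
= 57.4892708… (decimal).
Check 57 ≤ 115*cos(pi/115)/(cos(pi/115) + 1) ≤ 58: both strict.

115*cos(pi/115)/(cos(pi/115) + 1)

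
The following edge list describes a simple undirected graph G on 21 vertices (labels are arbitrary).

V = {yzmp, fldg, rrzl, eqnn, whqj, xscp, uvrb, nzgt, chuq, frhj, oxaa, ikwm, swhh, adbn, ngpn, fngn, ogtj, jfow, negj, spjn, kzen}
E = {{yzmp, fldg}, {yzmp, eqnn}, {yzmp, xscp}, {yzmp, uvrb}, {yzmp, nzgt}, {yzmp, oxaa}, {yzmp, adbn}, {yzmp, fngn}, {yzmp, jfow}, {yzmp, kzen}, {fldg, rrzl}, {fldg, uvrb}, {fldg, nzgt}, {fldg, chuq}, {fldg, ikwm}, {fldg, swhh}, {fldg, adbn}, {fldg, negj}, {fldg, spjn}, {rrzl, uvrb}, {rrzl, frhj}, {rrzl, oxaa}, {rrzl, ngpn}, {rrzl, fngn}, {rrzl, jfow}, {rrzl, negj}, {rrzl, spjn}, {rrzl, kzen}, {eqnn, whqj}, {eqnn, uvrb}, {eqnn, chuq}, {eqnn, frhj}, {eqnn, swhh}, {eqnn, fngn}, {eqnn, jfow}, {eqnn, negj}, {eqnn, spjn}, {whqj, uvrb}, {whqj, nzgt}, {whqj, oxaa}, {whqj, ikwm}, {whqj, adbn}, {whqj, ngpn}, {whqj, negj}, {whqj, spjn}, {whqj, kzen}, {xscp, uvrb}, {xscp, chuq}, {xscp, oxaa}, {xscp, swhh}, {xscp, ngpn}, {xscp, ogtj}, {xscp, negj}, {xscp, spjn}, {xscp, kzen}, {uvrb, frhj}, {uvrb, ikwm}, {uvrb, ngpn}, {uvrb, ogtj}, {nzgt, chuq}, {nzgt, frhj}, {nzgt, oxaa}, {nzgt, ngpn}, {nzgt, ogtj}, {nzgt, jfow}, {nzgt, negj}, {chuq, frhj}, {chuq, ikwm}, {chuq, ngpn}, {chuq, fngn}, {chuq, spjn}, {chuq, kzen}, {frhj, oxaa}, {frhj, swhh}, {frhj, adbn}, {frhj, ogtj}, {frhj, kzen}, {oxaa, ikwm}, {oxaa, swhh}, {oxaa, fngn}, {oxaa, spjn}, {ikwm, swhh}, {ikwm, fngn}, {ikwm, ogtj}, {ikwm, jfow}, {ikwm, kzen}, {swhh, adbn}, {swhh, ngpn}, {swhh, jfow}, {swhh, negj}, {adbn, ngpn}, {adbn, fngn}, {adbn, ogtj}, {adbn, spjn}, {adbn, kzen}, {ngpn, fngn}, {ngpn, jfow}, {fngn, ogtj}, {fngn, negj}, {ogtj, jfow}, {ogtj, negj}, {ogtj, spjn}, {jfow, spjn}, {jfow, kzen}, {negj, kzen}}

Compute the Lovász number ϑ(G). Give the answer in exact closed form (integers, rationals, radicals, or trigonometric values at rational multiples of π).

6

N(rrzl) = {fldg, uvrb, frhj, oxaa, ngpn, fngn, jfow, negj, spjn, kzen}, |N(rrzl)| = 10.
deg(ikwm) = 10; N(ikwm) = {fldg, whqj, uvrb, chuq, oxaa, swhh, fngn, ogtj, jfow, kzen}.
deg(spjn) = 10; N(spjn) = {fldg, rrzl, eqnn, whqj, xscp, chuq, oxaa, adbn, ogtj, jfow}.
N(xscp) = {yzmp, uvrb, chuq, oxaa, swhh, ngpn, ogtj, negj, spjn, kzen}, |N(xscp)| = 10.
Regular of degree 10 on 21 vertices: Kneser-type, 2-subsets of [7].
spec(A) ≈ [10.0, 1.0, -4.0] (distinct, 3 d.p.).
−21·(-4) / ((10)−(-4)) = 6 = ϑ(G).
≈ 6.0000 (to 4 d.p.).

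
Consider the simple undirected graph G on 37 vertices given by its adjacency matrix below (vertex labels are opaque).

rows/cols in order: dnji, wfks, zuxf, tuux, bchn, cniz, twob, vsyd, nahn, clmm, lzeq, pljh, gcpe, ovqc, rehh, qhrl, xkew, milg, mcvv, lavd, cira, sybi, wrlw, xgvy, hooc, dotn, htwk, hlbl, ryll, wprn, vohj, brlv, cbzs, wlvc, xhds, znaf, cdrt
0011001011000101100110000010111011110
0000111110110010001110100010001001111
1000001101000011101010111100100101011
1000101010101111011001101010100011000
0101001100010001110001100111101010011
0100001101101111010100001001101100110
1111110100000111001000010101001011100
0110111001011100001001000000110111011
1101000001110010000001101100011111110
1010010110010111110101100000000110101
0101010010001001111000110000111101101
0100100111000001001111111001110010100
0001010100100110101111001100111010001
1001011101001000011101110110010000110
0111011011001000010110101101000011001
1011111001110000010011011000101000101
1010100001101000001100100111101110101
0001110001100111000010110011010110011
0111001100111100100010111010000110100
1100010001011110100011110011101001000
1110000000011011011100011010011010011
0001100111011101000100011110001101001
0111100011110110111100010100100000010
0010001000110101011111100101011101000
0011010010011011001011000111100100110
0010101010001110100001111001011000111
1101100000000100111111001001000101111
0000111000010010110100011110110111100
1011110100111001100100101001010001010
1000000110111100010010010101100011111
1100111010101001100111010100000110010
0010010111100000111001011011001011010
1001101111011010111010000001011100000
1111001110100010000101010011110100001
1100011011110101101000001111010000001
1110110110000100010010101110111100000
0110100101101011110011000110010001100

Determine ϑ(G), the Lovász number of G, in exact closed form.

sqrt(37)

N(mcvv) = {wfks, zuxf, tuux, twob, vsyd, lzeq, pljh, gcpe, ovqc, xkew, cira, wrlw, xgvy, hooc, htwk, brlv, cbzs, xhds}, |N(mcvv)| = 18.
Vertex bchn has 18 neighbors: wfks, tuux, twob, vsyd, pljh, qhrl, xkew, milg, sybi, wrlw, dotn, htwk, hlbl, ryll, vohj, cbzs, znaf, cdrt.
Vertex tuux has 18 neighbors: dnji, bchn, twob, nahn, lzeq, gcpe, ovqc, rehh, qhrl, milg, mcvv, sybi, wrlw, hooc, htwk, ryll, cbzs, wlvc.
Vertex vohj has 18 neighbors: dnji, wfks, bchn, cniz, twob, nahn, lzeq, gcpe, qhrl, xkew, lavd, cira, sybi, xgvy, dotn, brlv, cbzs, znaf.
Regular of degree 18 on 37 vertices: Paley(37): SR with (k,λ,μ)=(18,8,9).
spec(A) ≈ [18.0, 2.541381, -3.541381] (distinct, 6 d.p.).
With N=37: ϑ(G) = 37·(-(-sqrt(37)/2 - 1/2))/(18−(-sqrt(37)/2 - 1/2)) = sqrt(37).
Numerically 6.08276.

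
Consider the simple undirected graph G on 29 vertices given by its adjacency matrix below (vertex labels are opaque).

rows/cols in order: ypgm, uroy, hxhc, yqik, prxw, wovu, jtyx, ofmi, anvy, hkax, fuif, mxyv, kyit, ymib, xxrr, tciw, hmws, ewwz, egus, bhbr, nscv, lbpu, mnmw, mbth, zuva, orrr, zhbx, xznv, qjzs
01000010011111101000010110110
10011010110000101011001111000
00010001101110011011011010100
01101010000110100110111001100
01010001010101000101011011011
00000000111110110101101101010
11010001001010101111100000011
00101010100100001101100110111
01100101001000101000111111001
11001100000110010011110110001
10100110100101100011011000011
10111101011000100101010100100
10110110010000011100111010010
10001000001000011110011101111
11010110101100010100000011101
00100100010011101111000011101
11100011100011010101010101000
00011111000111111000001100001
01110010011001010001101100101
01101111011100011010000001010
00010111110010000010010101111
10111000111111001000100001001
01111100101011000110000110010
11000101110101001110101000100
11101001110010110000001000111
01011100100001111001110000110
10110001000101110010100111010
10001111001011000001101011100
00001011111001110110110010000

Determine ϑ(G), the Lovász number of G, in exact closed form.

Vertex yqik has 14 neighbors: uroy, hxhc, prxw, jtyx, mxyv, kyit, xxrr, ewwz, egus, nscv, lbpu, mnmw, orrr, zhbx.
N(orrr) = {uroy, yqik, prxw, wovu, anvy, ymib, xxrr, tciw, hmws, bhbr, nscv, lbpu, zhbx, xznv}, |N(orrr)| = 14.
deg(zuva) = 14; N(zuva) = {ypgm, uroy, hxhc, prxw, ofmi, anvy, hkax, kyit, xxrr, tciw, mnmw, zhbx, xznv, qjzs}.
deg(jtyx) = 14; N(jtyx) = {ypgm, uroy, yqik, ofmi, fuif, kyit, xxrr, hmws, ewwz, egus, bhbr, nscv, xznv, qjzs}.
Regular of degree 14 on 29 vertices: Paley(29): SR with (k,λ,μ)=(14,6,7).
Distinct eigenvalues (to 5 d.p.): [14.0, 2.19258, -3.19258].
Lovász: ϑ = −29(-sqrt(29)/2 - 1/2)/(14+-(-sqrt(29)/2 - 1/2)) = sqrt(29).
≈ 5.385165 (to 6 d.p.).

sqrt(29)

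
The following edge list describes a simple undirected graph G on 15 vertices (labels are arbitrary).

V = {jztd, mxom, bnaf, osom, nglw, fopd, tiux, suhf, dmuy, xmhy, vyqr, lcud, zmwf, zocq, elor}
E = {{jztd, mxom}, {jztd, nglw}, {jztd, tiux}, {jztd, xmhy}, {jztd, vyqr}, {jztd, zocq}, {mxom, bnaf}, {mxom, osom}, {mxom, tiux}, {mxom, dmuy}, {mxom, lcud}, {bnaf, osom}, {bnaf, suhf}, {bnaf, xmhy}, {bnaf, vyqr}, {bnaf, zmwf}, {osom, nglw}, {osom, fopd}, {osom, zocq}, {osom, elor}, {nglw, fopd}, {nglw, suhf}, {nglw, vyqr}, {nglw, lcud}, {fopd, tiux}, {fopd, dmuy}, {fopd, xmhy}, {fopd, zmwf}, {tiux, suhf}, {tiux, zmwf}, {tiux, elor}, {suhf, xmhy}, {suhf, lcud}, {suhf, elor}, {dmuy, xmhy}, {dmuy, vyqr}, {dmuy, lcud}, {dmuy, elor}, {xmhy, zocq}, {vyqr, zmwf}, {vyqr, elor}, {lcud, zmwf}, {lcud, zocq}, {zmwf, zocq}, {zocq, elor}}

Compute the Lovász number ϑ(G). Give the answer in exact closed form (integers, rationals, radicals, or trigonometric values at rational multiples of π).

deg(osom) = 6; N(osom) = {mxom, bnaf, nglw, fopd, zocq, elor}.
Vertex nglw has 6 neighbors: jztd, osom, fopd, suhf, vyqr, lcud.
N(dmuy) = {mxom, fopd, xmhy, vyqr, lcud, elor}, |N(dmuy)| = 6.
deg(mxom) = 6; N(mxom) = {jztd, bnaf, osom, tiux, dmuy, lcud}.
Regular of degree 6 on 15 vertices: Kneser K(6,2) on C(6,2)=15 vertices.
spec(A) ≈ [6.0, 1.0, -3.0] (distinct, 5 d.p.).
ϑ = −N·λ_min/(λ_max−λ_min) = −15·(-3)/(6−(-3)) = 5.
= 5.0000… (decimal).

5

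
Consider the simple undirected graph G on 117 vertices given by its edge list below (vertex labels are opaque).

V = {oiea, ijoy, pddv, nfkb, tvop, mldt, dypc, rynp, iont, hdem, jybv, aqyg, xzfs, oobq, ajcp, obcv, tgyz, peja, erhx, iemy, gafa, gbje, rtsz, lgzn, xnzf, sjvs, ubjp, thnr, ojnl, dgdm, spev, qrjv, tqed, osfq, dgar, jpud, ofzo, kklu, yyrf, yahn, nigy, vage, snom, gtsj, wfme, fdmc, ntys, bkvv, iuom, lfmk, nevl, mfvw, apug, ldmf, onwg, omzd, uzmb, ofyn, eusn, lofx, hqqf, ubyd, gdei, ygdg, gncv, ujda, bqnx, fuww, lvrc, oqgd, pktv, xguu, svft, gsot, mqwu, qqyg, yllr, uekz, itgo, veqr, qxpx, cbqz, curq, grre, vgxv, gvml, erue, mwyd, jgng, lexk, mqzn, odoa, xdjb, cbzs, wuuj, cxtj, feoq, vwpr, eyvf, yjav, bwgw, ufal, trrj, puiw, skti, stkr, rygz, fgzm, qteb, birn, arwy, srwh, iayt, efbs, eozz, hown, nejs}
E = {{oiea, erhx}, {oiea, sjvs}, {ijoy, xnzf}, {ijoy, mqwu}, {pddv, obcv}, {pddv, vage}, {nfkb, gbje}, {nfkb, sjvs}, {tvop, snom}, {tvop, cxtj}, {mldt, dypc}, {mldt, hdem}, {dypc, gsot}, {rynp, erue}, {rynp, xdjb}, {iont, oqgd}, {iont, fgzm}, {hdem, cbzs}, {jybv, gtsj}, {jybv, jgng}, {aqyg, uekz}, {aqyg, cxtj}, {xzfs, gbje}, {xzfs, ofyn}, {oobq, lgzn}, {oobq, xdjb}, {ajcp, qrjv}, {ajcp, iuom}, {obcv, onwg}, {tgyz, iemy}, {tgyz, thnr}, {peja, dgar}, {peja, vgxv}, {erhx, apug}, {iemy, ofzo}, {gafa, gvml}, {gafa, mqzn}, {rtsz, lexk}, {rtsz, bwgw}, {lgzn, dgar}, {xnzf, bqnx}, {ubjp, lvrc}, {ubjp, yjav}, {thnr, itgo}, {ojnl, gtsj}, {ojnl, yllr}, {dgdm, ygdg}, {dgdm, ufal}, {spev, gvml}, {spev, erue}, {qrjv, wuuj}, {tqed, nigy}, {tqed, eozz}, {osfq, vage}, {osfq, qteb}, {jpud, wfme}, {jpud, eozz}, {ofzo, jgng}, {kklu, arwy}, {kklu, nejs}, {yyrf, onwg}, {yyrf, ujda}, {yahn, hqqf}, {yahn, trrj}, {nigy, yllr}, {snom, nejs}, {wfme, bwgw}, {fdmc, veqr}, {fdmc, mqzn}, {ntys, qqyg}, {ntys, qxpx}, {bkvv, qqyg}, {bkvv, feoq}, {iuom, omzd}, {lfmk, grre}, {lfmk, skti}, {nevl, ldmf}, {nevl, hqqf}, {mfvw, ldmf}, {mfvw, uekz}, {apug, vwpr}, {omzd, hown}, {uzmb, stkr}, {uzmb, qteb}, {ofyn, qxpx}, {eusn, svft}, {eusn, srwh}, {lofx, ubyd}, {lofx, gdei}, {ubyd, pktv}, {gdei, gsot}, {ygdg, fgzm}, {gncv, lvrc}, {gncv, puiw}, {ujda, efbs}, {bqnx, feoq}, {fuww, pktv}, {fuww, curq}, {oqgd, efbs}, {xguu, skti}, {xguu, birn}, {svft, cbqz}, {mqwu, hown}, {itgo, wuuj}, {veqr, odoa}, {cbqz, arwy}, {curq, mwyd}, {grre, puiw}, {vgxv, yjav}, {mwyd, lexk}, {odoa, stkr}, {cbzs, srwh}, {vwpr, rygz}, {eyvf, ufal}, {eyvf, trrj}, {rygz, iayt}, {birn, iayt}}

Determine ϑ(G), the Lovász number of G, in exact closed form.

deg(iayt) = 2; N(iayt) = {rygz, birn}.
N(lgzn) = {oobq, dgar}, |N(lgzn)| = 2.
deg(ldmf) = 2; N(ldmf) = {nevl, mfvw}.
N(thnr) = {tgyz, itgo}, |N(thnr)| = 2.
117-vertex 2-regular graph: a single 117-cycle (edge-transitive).
Distinct eigenvalues (to 3 d.p.): [2.0, 1.997, 1.988, 1.974, 1.954, 1.928, 1.897, 1.86, 1.818, 1.771, 1.718, 1.661, 1.599, 1.532, 1.461, 1.385, 1.306, 1.223, 1.136, 1.046, 0.953, 0.857, 0.759, 0.659, 0.556, 0.453, 0.347, 0.241, 0.134, 0.027, -0.081, -0.188, -0.294, -0.4, -0.505, -0.608, -0.709, -0.809, -0.906, -1.0, -1.092, -1.18, -1.265, -1.346, -1.424, -1.497, -1.566, -1.631, -1.69, -1.745, -1.795, -1.84, -1.879, -1.913, -1.942, -1.965, -1.982, -1.994, -1.999].
Lovász (edge-transitive): ϑ = −117·(-2*cos(pi/117))/((2)−(-2*cos(pi/117))) = 117*cos(pi/117)/(cos(pi/117) + 1).
= 58.48945428… (decimal).
Check 58 ≤ 117*cos(pi/117)/(cos(pi/117) + 1) ≤ 59: both strict.

117*cos(pi/117)/(cos(pi/117) + 1)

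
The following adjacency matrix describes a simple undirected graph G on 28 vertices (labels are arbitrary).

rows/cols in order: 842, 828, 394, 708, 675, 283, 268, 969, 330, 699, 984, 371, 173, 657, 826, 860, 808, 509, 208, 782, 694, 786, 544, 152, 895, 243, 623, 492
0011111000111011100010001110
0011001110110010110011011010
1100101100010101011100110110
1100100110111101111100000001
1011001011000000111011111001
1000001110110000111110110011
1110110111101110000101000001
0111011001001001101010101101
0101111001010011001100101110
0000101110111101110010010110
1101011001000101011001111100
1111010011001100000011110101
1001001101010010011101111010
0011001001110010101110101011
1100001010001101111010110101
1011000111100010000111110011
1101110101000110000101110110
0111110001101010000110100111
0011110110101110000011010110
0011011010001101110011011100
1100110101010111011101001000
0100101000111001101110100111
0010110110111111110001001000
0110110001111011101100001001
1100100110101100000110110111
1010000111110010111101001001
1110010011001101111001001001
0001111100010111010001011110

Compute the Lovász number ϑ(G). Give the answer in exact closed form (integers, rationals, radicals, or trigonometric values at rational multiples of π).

7

Vertex 394 has 15 neighbors: 842, 828, 675, 268, 969, 371, 657, 860, 509, 208, 782, 544, 152, 243, 623.
Vertex 842 has 15 neighbors: 394, 708, 675, 283, 268, 984, 371, 173, 826, 860, 808, 694, 895, 243, 623.
N(173) = {842, 708, 268, 969, 699, 371, 826, 509, 208, 782, 786, 544, 152, 895, 623}, |N(173)| = 15.
deg(826) = 15; N(826) = {842, 828, 268, 330, 173, 657, 860, 808, 509, 208, 694, 544, 152, 243, 492}.
15-regular, N=28; Kneser-type, 2-subsets of [8].
Distinct eigenvalues (to 4 d.p.): [15.0, 1.0, -5.0].
λ_max=15, λ_min=-5; ϑ = −28·λ_min/(λ_max−λ_min) = 7.
Numerically 7.0000.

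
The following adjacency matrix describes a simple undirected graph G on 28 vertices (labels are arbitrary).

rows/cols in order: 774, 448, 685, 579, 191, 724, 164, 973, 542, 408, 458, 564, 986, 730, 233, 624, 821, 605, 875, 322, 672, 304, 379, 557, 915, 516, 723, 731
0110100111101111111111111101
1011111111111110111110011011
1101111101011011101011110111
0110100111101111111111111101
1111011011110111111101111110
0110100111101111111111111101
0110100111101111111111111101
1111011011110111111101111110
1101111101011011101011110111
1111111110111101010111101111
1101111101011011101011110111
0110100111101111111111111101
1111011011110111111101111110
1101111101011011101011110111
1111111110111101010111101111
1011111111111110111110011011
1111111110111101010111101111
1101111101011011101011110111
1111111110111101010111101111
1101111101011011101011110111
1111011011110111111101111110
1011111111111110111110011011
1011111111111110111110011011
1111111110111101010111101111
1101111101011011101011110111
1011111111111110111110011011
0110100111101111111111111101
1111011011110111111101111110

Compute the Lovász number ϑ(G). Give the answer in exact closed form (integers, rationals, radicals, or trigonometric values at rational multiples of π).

N(557) = {774, 448, 685, 579, 191, 724, 164, 973, 542, 458, 564, 986, 730, 624, 605, 322, 672, 304, 379, 915, 516, 723, 731}, |N(557)| = 23.
N(973) = {774, 448, 685, 579, 724, 164, 542, 408, 458, 564, 730, 233, 624, 821, 605, 875, 322, 304, 379, 557, 915, 516, 723}, |N(973)| = 23.
deg(322) = 21; N(322) = {774, 448, 579, 191, 724, 164, 973, 408, 564, 986, 233, 624, 821, 875, 672, 304, 379, 557, 516, 723, 731}.
Vertex 624 has 23 neighbors: 774, 685, 579, 191, 724, 164, 973, 542, 408, 458, 564, 986, 730, 233, 821, 605, 875, 322, 672, 557, 915, 723, 731.
K_{7,6,5,5,5} (perfect); ϑ(G) = α(G) = max{7,6,5,5,5} = 7.
ϑ(G) ≈ 7.00000000.
α=7, χ(Ḡ)=7; ϑ=7 lies between (collapsed).

7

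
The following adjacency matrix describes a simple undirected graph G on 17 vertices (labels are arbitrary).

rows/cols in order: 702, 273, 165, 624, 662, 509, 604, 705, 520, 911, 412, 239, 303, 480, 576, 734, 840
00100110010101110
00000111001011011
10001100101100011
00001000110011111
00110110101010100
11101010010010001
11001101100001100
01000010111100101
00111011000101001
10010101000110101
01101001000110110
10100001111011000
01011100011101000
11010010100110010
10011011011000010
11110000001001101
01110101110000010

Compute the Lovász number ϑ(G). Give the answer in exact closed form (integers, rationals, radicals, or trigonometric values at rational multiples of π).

N(239) = {702, 165, 705, 520, 911, 412, 303, 480}, |N(239)| = 8.
N(840) = {273, 165, 624, 509, 705, 520, 911, 734}, |N(840)| = 8.
Vertex 604 has 8 neighbors: 702, 273, 662, 509, 705, 520, 480, 576.
N(624) = {662, 520, 911, 303, 480, 576, 734, 840}, |N(624)| = 8.
Every vertex has degree 8 (N=17); SR(17,8,3,4) — a Paley graph.
Distinct eigenvalues (to 4 d.p.): [8.0, 1.5616, -2.5616].
ϑ = −N·λ_min/(λ_max−λ_min) = −17·(-sqrt(17)/2 - 1/2)/(8−(-sqrt(17)/2 - 1/2)) = sqrt(17).
ϑ(G) ≈ 4.123105626.

sqrt(17)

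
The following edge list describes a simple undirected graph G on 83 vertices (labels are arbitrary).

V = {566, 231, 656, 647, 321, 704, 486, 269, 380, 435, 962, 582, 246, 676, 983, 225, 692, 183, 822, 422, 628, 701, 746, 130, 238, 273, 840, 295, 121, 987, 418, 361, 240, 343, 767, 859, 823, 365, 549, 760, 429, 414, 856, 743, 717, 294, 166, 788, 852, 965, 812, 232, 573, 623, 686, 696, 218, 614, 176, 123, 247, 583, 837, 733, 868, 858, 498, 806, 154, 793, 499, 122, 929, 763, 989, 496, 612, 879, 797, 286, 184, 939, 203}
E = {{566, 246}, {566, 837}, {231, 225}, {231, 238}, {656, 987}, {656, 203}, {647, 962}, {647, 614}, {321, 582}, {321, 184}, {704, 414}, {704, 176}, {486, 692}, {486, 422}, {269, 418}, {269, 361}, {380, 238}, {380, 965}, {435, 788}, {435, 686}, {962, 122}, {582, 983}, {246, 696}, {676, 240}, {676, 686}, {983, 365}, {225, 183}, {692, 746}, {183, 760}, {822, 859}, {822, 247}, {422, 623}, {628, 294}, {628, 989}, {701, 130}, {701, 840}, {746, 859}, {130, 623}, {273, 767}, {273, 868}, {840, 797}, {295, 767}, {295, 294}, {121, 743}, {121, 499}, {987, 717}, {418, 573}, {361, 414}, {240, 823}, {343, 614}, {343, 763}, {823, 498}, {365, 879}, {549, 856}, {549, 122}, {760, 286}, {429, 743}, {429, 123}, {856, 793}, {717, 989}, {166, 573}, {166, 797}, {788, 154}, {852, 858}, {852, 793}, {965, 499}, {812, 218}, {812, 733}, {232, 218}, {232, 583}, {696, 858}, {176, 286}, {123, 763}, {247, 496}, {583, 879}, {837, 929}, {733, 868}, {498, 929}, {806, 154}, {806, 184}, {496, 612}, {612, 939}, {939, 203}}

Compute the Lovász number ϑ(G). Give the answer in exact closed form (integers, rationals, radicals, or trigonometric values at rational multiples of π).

Vertex 868 has 2 neighbors: 273, 733.
N(549) = {856, 122}, |N(549)| = 2.
Vertex 435 has 2 neighbors: 788, 686.
Vertex 856 has 2 neighbors: 549, 793.
deg(v) = 2 for all v (|V|=83); a single 83-cycle (edge-transitive).
The 42 distinct eigenvalues: [2.0, 1.994, 1.977, 1.949, 1.909, 1.858, 1.797, 1.726, 1.644, 1.553, 1.454, 1.346, 1.23, 1.107, 0.978, 0.843, 0.704, 0.56, 0.413, 0.264, 0.113, -0.038, -0.189, -0.339, -0.487, -0.632, -0.774, -0.911, -1.043, -1.169, -1.289, -1.401, -1.505, -1.6, -1.686, -1.763, -1.829, -1.885, -1.93, -1.964, -1.987, -1.999].
ϑ = −N·λ_min/(λ_max−λ_min) = −83·(-2*cos(pi/83))/(2−(-2*cos(pi/83))) = 83*cos(pi/83)/(cos(pi/83) + 1).
ϑ(G) ≈ 41.48513259.
Sandwich: α(G)=41 ≤ ϑ(G)=83*cos(pi/83)/(cos(pi/83) + 1) ≤ χ(Ḡ)=42 (both strict).

83*cos(pi/83)/(cos(pi/83) + 1)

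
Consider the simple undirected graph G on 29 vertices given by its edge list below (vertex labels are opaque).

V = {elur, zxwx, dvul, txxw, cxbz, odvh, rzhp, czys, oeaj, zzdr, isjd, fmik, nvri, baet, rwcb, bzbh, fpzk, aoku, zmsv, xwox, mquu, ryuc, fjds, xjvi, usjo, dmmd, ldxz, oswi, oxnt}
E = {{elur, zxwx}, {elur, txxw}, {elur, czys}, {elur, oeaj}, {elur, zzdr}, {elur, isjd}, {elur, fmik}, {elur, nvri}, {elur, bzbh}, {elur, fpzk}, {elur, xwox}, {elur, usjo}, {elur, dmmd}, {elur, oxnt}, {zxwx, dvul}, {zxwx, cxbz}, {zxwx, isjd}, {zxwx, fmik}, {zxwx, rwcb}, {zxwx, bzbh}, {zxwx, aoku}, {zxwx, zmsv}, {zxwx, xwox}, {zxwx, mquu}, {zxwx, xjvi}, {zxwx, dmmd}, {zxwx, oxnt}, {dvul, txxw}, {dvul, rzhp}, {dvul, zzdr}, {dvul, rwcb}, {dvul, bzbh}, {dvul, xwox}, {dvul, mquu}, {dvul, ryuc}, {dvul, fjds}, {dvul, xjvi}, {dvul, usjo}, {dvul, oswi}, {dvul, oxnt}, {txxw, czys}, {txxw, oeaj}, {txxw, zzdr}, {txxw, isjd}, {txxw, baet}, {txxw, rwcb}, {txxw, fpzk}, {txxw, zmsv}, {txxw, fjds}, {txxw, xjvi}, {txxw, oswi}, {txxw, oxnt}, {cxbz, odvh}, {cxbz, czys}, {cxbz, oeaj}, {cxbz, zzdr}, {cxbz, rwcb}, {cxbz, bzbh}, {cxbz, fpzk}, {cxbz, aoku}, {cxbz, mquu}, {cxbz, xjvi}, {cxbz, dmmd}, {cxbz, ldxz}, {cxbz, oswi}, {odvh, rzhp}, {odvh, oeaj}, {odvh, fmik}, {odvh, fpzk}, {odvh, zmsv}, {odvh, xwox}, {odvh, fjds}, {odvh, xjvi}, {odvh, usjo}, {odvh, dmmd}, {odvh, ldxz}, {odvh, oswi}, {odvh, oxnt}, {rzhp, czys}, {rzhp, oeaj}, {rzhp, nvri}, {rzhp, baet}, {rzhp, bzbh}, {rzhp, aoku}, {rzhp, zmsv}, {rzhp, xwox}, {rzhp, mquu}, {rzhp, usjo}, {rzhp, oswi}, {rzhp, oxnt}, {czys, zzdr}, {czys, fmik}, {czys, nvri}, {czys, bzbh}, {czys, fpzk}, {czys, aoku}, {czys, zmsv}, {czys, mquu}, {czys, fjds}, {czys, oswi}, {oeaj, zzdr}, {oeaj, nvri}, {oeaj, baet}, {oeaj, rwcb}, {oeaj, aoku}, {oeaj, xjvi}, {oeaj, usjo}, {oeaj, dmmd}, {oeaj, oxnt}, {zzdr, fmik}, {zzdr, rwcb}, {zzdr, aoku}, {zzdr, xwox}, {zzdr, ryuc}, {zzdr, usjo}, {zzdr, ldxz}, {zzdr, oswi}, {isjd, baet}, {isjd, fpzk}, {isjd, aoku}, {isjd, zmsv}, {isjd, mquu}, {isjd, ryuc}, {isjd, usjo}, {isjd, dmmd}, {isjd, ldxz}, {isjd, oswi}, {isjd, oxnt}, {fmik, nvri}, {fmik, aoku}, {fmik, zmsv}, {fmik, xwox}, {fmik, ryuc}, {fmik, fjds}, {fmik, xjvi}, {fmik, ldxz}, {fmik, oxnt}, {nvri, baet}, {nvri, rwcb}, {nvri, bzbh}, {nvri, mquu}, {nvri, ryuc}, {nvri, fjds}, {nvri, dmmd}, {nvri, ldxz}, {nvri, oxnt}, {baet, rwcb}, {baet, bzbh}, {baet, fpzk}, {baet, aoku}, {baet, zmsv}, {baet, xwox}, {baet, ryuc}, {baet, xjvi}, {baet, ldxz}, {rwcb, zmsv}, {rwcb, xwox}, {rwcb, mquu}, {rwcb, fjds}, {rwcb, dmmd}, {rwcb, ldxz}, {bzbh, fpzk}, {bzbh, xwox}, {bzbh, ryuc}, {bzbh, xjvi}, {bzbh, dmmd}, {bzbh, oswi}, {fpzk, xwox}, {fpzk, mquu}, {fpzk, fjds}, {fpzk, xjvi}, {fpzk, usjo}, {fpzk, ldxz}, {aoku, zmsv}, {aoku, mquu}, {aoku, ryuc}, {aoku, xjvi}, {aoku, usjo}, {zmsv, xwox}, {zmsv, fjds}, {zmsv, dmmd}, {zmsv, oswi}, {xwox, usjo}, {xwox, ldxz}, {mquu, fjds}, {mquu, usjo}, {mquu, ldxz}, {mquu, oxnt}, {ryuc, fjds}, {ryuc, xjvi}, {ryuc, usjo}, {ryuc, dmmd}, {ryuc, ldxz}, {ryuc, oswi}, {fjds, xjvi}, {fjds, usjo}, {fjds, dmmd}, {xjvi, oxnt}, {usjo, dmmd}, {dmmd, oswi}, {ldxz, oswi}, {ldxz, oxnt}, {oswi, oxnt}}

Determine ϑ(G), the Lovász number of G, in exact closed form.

deg(rwcb) = 14; N(rwcb) = {zxwx, dvul, txxw, cxbz, oeaj, zzdr, nvri, baet, zmsv, xwox, mquu, fjds, dmmd, ldxz}.
N(baet) = {txxw, rzhp, oeaj, isjd, nvri, rwcb, bzbh, fpzk, aoku, zmsv, xwox, ryuc, xjvi, ldxz}, |N(baet)| = 14.
deg(odvh) = 14; N(odvh) = {cxbz, rzhp, oeaj, fmik, fpzk, zmsv, xwox, fjds, xjvi, usjo, dmmd, ldxz, oswi, oxnt}.
Vertex fpzk has 14 neighbors: elur, txxw, cxbz, odvh, czys, isjd, baet, bzbh, xwox, mquu, fjds, xjvi, usjo, ldxz.
14-regular, N=29; strongly regular (29,14,6,7).
The 3 distinct eigenvalues: [14.0, 2.19258, -3.19258].
Lovász (edge-transitive): ϑ = −29·(-sqrt(29)/2 - 1/2)/((14)−(-sqrt(29)/2 - 1/2)) = sqrt(29).
= 5.385165… (decimal).

sqrt(29)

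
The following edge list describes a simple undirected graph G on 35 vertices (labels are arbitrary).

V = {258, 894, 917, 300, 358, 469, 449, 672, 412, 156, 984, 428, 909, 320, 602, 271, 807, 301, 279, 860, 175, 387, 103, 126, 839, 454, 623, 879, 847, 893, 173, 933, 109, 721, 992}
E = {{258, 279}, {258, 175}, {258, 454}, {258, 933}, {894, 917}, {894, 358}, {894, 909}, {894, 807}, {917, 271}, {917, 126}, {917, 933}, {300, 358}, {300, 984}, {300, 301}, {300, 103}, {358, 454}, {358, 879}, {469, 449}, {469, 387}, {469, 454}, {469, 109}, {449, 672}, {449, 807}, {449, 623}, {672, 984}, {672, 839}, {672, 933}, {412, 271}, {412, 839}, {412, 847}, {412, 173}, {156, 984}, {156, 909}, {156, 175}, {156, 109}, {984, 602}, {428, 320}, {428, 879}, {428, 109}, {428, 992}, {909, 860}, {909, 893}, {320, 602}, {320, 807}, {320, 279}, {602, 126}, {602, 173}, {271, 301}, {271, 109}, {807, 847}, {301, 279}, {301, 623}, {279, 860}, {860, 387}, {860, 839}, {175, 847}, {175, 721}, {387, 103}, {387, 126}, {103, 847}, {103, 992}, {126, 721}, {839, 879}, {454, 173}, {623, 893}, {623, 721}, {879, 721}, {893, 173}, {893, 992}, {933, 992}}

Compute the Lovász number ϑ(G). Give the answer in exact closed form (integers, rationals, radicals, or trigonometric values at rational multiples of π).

N(992) = {428, 103, 893, 933}, |N(992)| = 4.
Vertex 320 has 4 neighbors: 428, 602, 807, 279.
Vertex 917 has 4 neighbors: 894, 271, 126, 933.
Vertex 909 has 4 neighbors: 894, 156, 860, 893.
4-regular, N=35; Kneser K(7,3) on C(7,3)=35 vertices.
spec(A) ≈ [4.0, 2.0, -1.0, -3.0] (distinct, 6 d.p.).
With N=35: ϑ(G) = 35·(-1*(-3))/(4−(-3)) = 15.
Numerically 15.0000000.

15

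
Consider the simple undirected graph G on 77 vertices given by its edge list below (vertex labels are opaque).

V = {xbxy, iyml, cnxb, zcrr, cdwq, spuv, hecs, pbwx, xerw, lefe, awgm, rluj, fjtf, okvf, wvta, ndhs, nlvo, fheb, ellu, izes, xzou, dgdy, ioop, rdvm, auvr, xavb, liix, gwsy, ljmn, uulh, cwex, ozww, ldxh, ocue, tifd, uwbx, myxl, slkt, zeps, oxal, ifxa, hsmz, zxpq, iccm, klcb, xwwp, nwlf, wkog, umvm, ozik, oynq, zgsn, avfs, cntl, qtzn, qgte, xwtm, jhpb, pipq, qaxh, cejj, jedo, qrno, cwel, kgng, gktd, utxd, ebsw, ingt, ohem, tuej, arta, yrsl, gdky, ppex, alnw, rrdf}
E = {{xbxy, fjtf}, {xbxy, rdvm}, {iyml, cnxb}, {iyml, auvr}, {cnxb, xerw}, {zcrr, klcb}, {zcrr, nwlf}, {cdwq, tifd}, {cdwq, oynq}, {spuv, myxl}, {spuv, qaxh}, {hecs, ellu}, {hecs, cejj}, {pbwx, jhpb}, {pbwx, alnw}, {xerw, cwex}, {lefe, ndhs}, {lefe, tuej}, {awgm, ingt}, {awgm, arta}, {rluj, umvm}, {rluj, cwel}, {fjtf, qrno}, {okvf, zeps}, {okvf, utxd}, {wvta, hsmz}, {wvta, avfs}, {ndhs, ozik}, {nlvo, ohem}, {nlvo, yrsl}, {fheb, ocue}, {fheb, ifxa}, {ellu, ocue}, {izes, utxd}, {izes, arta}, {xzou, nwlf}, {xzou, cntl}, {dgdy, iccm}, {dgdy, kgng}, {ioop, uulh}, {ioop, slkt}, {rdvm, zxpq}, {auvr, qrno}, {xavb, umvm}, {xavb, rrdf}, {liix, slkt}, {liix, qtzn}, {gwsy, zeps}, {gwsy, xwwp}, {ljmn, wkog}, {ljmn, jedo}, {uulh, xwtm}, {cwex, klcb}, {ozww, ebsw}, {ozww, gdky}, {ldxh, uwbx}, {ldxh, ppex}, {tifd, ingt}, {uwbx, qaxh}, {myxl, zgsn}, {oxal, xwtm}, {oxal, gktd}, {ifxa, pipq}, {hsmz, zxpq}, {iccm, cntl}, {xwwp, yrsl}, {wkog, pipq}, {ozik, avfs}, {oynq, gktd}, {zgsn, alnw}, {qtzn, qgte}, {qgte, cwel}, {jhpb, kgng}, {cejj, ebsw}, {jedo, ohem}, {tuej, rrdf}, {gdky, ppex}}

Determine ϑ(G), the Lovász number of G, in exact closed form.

N(avfs) = {wvta, ozik}, |N(avfs)| = 2.
Vertex xavb has 2 neighbors: umvm, rrdf.
Vertex pbwx has 2 neighbors: jhpb, alnw.
deg(uulh) = 2; N(uulh) = {ioop, xwtm}.
2-regular, N=77; a single 77-cycle (edge-transitive).
Distinct eigenvalues (to 5 d.p.): [2.0, 1.99335, 1.97342, 1.94037, 1.89441, 1.83583, 1.76504, 1.68251, 1.58877, 1.48447, 1.37028, 1.24698, 1.11538, 0.97635, 0.83083, 0.67978, 0.5242, 0.36514, 0.20365, 0.0408, -0.12232, -0.28463, -0.44504, -0.60249, -0.75593, -0.90434, -1.04674, -1.18216, -1.30972, -1.42856, -1.5379, -1.637, -1.72521, -1.80194, -1.86667, -1.91899, -1.95853, -1.98504, -1.99834].
With N=77: ϑ(G) = 77·(-(-1)*2*cos(pi/77))/(2−(-2*cos(pi/77))) = 77*cos(pi/77)/(cos(pi/77) + 1).
= 38.48397347… (decimal).
Sandwich: α(G)=38 ≤ ϑ(G)=77*cos(pi/77)/(cos(pi/77) + 1) ≤ χ(Ḡ)=39 (both strict).

77*cos(pi/77)/(cos(pi/77) + 1)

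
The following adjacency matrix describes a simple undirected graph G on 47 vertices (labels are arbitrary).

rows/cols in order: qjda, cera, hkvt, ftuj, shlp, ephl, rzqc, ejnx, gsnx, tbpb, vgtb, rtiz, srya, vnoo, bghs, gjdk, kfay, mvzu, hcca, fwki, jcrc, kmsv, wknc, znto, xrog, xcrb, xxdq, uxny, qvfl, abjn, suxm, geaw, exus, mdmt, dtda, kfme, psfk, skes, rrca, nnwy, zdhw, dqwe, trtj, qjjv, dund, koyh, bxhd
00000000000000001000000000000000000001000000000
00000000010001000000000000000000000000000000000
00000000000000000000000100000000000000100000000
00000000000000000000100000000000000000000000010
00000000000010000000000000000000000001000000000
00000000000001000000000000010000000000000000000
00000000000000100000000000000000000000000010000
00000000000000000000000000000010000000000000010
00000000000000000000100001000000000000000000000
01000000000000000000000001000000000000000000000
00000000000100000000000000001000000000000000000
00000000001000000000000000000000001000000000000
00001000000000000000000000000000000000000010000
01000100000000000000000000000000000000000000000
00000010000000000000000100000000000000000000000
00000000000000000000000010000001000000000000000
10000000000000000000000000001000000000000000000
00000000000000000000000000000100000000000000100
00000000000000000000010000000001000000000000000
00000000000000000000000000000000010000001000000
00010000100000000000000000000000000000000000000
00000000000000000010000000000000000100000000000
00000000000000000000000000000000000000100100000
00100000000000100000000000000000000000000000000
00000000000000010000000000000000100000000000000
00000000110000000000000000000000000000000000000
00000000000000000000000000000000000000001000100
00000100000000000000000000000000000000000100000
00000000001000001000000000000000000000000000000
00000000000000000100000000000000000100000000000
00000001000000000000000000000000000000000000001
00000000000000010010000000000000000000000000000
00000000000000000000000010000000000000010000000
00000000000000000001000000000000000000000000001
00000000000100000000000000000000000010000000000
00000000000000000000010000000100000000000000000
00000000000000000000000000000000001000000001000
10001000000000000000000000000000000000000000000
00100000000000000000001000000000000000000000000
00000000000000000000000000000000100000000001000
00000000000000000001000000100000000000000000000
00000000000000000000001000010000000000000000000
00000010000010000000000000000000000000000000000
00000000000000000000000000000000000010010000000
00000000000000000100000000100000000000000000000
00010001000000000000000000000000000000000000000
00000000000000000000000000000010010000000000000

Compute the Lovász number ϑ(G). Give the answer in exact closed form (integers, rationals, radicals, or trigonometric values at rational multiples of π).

47*cos(pi/47)/(cos(pi/47) + 1)

N(jcrc) = {ftuj, gsnx}, |N(jcrc)| = 2.
deg(mdmt) = 2; N(mdmt) = {fwki, bxhd}.
Vertex exus has 2 neighbors: xrog, nnwy.
Vertex kfay has 2 neighbors: qjda, qvfl.
deg(v) = 2 for all v (|V|=47); a single 47-cycle (edge-transitive).
Distinct eigenvalues (to 6 d.p.): [2.0, 1.982155, 1.928938, 1.8413, 1.720803, 1.569599, 1.390385, 1.186359, 0.961164, 0.718816, 0.46364, 0.200191, -0.06683, -0.332659, -0.592551, -0.84187, -1.076165, -1.291256, -1.483304, -1.648883, -1.785038, -1.889338, -1.959923, -1.995534].
λ_max=2, λ_min=-2*cos(pi/47); ϑ = −47·λ_min/(λ_max−λ_min) = 47*cos(pi/47)/(cos(pi/47) + 1).
ϑ(G) ≈ 23.47373.
23 ≤ 47*cos(pi/47)/(cos(pi/47) + 1) ≤ 24: both strict.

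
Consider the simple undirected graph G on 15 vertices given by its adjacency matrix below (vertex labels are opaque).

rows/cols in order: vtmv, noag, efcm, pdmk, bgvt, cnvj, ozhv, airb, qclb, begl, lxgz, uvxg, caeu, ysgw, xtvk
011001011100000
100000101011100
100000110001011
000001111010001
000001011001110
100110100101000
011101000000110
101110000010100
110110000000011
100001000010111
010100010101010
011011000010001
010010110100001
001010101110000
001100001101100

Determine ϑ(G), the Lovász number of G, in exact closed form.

deg(cnvj) = 6; N(cnvj) = {vtmv, pdmk, bgvt, ozhv, begl, uvxg}.
Vertex noag has 6 neighbors: vtmv, ozhv, qclb, lxgz, uvxg, caeu.
deg(xtvk) = 6; N(xtvk) = {efcm, pdmk, qclb, begl, uvxg, caeu}.
deg(uvxg) = 6; N(uvxg) = {noag, efcm, bgvt, cnvj, lxgz, xtvk}.
6-regular, N=15; Kneser-type, 2-subsets of [6].
Distinct eigenvalues (to 5 d.p.): [6.0, 1.0, -3.0].
λ_max=6, λ_min=-3; ϑ = −15·λ_min/(λ_max−λ_min) = 5.
= 5.0000000… (decimal).

5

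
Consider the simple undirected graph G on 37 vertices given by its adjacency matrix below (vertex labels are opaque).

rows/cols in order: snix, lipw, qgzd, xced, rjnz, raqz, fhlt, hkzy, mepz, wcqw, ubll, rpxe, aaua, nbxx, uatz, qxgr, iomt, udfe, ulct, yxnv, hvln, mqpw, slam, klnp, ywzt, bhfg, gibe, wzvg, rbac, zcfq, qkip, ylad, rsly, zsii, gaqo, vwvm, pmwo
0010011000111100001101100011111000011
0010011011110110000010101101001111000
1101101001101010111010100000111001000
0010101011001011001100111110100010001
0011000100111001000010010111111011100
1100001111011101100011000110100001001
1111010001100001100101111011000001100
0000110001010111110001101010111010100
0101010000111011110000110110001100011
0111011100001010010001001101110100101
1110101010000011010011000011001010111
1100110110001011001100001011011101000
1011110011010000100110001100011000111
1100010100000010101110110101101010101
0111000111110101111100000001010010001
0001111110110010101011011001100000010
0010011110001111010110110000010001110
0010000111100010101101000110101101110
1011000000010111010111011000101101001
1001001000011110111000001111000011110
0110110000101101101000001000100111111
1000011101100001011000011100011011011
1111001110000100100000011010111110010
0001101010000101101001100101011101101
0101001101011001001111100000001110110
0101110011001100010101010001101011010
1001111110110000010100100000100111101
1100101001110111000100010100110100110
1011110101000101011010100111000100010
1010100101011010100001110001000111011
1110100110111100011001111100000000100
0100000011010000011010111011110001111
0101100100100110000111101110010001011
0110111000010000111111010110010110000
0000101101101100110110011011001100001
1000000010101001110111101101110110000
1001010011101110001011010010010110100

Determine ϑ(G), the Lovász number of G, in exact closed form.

Vertex udfe has 18 neighbors: qgzd, hkzy, mepz, wcqw, ubll, uatz, iomt, ulct, yxnv, mqpw, bhfg, gibe, rbac, qkip, ylad, zsii, gaqo, vwvm.
deg(raqz) = 18; N(raqz) = {snix, lipw, fhlt, hkzy, mepz, wcqw, rpxe, aaua, nbxx, qxgr, iomt, hvln, mqpw, bhfg, gibe, rbac, zsii, pmwo}.
Vertex uatz has 18 neighbors: lipw, qgzd, xced, hkzy, mepz, wcqw, ubll, rpxe, nbxx, qxgr, iomt, udfe, ulct, yxnv, wzvg, zcfq, rsly, pmwo.
deg(ywzt) = 18; N(ywzt) = {lipw, xced, fhlt, hkzy, wcqw, rpxe, aaua, qxgr, ulct, yxnv, hvln, mqpw, slam, qkip, ylad, rsly, gaqo, vwvm}.
37-vertex 18-regular graph: Paley(37): SR with (k,λ,μ)=(18,8,9).
A has 3 distinct eigenvalues ≈ [18.0, 2.54138, -3.54138].
Lovász: ϑ = −37(-sqrt(37)/2 - 1/2)/(18+-(-sqrt(37)/2 - 1/2)) = sqrt(37).
Numerically 6.082762530.

sqrt(37)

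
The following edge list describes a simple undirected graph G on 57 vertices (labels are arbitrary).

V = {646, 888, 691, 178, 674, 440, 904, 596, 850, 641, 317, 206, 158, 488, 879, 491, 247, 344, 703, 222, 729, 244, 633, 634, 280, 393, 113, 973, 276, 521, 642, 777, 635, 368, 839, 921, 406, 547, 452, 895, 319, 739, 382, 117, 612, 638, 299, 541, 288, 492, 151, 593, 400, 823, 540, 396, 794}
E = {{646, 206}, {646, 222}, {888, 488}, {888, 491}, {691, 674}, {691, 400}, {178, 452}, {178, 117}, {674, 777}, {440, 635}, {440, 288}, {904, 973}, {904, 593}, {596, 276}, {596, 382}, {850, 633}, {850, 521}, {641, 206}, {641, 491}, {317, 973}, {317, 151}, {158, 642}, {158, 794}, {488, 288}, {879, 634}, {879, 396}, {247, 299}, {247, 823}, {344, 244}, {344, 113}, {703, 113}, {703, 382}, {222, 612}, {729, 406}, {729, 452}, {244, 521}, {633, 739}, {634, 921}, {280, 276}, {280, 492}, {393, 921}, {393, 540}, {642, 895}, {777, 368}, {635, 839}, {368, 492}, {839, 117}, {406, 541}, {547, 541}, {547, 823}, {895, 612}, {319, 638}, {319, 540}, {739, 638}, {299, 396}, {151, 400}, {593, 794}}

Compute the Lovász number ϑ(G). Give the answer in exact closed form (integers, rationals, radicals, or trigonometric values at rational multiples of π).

Vertex 158 has 2 neighbors: 642, 794.
N(638) = {319, 739}, |N(638)| = 2.
deg(288) = 2; N(288) = {440, 488}.
Vertex 492 has 2 neighbors: 280, 368.
deg(v) = 2 for all v (|V|=57); the odd cycle C_{57}.
A has 29 distinct eigenvalues ≈ [2.0, 1.988, 1.952, 1.892, 1.809, 1.704, 1.578, 1.434, 1.271, 1.094, 0.903, 0.701, 0.491, 0.275, 0.055, -0.165, -0.383, -0.597, -0.803, -1.0, -1.184, -1.355, -1.508, -1.644, -1.759, -1.853, -1.925, -1.973, -1.997].
Lovász (edge-transitive): ϑ = −57·(-2*cos(pi/57))/((2)−(-2*cos(pi/57))) = 57*cos(pi/57)/(cos(pi/57) + 1).
= 28.47834517… (decimal).
Lovász sandwich 28 ≤ 57*cos(pi/57)/(cos(pi/57) + 1) ≤ 29: both strict.

57*cos(pi/57)/(cos(pi/57) + 1)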